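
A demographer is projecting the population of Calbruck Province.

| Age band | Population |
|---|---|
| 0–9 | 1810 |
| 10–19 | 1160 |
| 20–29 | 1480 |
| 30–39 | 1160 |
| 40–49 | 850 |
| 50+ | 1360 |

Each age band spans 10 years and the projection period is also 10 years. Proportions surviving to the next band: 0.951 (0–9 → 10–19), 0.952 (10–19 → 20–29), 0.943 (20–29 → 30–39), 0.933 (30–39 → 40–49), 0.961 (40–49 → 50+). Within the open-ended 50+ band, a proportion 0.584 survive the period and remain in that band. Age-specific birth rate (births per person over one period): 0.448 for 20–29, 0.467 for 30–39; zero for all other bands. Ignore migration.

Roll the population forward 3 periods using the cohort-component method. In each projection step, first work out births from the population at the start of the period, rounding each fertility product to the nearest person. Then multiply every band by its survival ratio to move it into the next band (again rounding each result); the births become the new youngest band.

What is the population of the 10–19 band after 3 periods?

1091

After projecting period 1:
Births: 1480 × 0.448 = 663 ; 1160 × 0.467 = 542 ⇒ total 1205
10–19: 1810 × 0.951 = 1721
20–29: 1160 × 0.952 = 1104
30–39: 1480 × 0.943 = 1396
40–49: 1160 × 0.933 = 1082
50+: 850 × 0.961 + 1360 × 0.584 = 817 + 794 = 1611
→ [1205, 1721, 1104, 1396, 1082, 1611]
After projecting period 2:
Births: 1104 × 0.448 = 495 ; 1396 × 0.467 = 652 ⇒ total 1147
10–19: 1205 × 0.951 = 1146
20–29: 1721 × 0.952 = 1638
30–39: 1104 × 0.943 = 1041
40–49: 1396 × 0.933 = 1302
50+: 1082 × 0.961 + 1611 × 0.584 = 1040 + 941 = 1981
→ [1147, 1146, 1638, 1041, 1302, 1981]
After projecting period 3:
Births: 1638 × 0.448 = 734 ; 1041 × 0.467 = 486 ⇒ total 1220
10–19: 1147 × 0.951 = 1091
20–29: 1146 × 0.952 = 1091
30–39: 1638 × 0.943 = 1545
40–49: 1041 × 0.933 = 971
50+: 1302 × 0.961 + 1981 × 0.584 = 1251 + 1157 = 2408
→ [1220, 1091, 1091, 1545, 971, 2408]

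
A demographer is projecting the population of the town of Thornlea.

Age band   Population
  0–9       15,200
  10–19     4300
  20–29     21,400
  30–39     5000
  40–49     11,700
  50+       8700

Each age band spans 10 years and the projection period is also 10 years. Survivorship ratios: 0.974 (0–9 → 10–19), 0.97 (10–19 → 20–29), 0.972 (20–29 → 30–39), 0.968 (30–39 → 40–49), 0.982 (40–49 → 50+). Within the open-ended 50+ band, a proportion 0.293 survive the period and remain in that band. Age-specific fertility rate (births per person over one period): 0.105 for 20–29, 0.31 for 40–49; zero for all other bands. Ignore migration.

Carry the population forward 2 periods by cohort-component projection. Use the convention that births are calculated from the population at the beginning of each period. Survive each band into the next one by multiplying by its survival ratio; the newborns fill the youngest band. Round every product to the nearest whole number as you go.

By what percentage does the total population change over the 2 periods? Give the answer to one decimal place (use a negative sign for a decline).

-16.9

Numbering the groups 1..6 from youngest to oldest:
— Period 1 —
Births: 21400 * 0.105 = 2247 ; 11700 * 0.31 = 3627 → total 5874
Group 2: 15200 * 0.974 = 14805
Group 3: 4300 * 0.97 = 4171
Group 4: 21400 * 0.972 = 20801
Group 5: 5000 * 0.968 = 4840
Group 6: 11700 * 0.982 + 8700 * 0.293 = 11489 + 2549 = 14038
End of period: [5874, 14805, 4171, 20801, 4840, 14038]
— Period 2 —
Births: 4171 * 0.105 = 438 ; 4840 * 0.31 = 1500 → total 1938
Group 2: 5874 * 0.974 = 5721
Group 3: 14805 * 0.97 = 14361
Group 4: 4171 * 0.972 = 4054
Group 5: 20801 * 0.968 = 20135
Group 6: 4840 * 0.982 + 14038 * 0.293 = 4753 + 4113 = 8866
End of period: [1938, 5721, 14361, 4054, 20135, 8866]
Total: 66300 → 55075; change = -11225; percentage change = -16.9%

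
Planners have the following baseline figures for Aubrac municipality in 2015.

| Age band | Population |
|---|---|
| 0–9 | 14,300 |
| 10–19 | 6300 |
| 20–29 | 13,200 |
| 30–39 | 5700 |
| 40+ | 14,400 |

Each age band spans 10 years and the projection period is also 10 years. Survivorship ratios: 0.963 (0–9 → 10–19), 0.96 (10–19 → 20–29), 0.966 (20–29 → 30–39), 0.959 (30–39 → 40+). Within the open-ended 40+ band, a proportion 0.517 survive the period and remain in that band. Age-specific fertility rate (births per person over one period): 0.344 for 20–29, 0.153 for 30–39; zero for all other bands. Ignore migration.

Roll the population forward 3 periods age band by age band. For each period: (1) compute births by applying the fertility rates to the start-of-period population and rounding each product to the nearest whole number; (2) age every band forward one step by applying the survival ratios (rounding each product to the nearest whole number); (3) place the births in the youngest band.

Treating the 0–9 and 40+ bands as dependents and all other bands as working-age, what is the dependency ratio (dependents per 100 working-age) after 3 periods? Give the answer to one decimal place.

— Period 1 —
Births: 13200 * 0.344 = 4541, 5700 * 0.153 = 872 → total 5413
10–19: 14300 * 0.963 = 13771
20–29: 6300 * 0.96 = 6048
30–39: 13200 * 0.966 = 12751
40+: 5700 * 0.959 + 14400 * 0.517 = 5466 + 7445 = 12911
Population now: 0–9=5413, 10–19=13771, 20–29=6048, 30–39=12751, 40+=12911
— Period 2 —
Births: 6048 * 0.344 = 2081, 12751 * 0.153 = 1951 → total 4032
10–19: 5413 * 0.963 = 5213
20–29: 13771 * 0.96 = 13220
30–39: 6048 * 0.966 = 5842
40+: 12751 * 0.959 + 12911 * 0.517 = 12228 + 6675 = 18903
Population now: 0–9=4032, 10–19=5213, 20–29=13220, 30–39=5842, 40+=18903
— Period 3 —
Births: 13220 * 0.344 = 4548, 5842 * 0.153 = 894 → total 5442
10–19: 4032 * 0.963 = 3883
20–29: 5213 * 0.96 = 5004
30–39: 13220 * 0.966 = 12771
40+: 5842 * 0.959 + 18903 * 0.517 = 5602 + 9773 = 15375
Population now: 0–9=5442, 10–19=3883, 20–29=5004, 30–39=12771, 40+=15375
Dependents (band 0–9 + band 40+) = 5442 + 15375 = 20817; working-age = 21658; ratio = 20817/21658 × 100 = 96.1

96.1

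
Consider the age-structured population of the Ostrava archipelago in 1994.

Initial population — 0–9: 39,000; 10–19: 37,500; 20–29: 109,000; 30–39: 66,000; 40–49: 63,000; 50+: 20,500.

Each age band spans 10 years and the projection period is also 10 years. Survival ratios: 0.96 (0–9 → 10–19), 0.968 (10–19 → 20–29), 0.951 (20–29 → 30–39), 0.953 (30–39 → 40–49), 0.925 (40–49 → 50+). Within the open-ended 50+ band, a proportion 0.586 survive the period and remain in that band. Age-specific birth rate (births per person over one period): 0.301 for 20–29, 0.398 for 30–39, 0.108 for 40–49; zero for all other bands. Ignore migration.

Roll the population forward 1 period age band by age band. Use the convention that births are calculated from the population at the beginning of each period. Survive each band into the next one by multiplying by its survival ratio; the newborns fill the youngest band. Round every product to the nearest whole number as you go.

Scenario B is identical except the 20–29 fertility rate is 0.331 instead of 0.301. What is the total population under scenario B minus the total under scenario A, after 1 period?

Period 1.
Births: 109000 × 0.301 = 32809  |  66000 × 0.398 = 26268  |  63000 × 0.108 = 6804 — total 65881
10–19: 39000 × 0.96 = 37440
20–29: 37500 × 0.968 = 36300
30–39: 109000 × 0.951 = 103659
40–49: 66000 × 0.953 = 62898
50+: 63000 × 0.925 + 20500 × 0.586 = 58275 + 12013 = 70288
Giving 65881 / 37440 / 36300 / 103659 / 62898 / 70288.
Scenario A total after 1 period: 376466
Scenario B projection —
Period 1.
Births: 109000 × 0.331 = 36079  |  66000 × 0.398 = 26268  |  63000 × 0.108 = 6804 — total 69151
10–19: 39000 × 0.96 = 37440
20–29: 37500 × 0.968 = 36300
30–39: 109000 × 0.951 = 103659
40–49: 66000 × 0.953 = 62898
50+: 63000 × 0.925 + 20500 × 0.586 = 58275 + 12013 = 70288
Giving 69151 / 37440 / 36300 / 103659 / 62898 / 70288.
Scenario B total after 1 period: 379736
Difference B − A = 379736 − 376466 = 3270

3270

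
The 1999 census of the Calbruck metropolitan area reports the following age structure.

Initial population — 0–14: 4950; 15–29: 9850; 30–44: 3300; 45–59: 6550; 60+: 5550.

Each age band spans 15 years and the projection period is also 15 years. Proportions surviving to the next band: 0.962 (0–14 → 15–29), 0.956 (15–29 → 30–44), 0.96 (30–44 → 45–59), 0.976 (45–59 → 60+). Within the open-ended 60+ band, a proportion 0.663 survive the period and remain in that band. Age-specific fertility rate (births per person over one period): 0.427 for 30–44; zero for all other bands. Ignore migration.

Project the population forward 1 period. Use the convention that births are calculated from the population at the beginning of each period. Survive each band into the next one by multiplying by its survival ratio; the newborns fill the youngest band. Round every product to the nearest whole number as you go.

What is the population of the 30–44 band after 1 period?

9417

Call the groups 1 to 5, youngest first.
[period 1]
Births: 3300 * 0.427 = 1409
Group 2: 4950 * 0.962 = 4762
Group 3: 9850 * 0.956 = 9417
Group 4: 3300 * 0.96 = 3168
Group 5: 6550 * 0.976 + 5550 * 0.663 = 6393 + 3680 = 10073
Population now: 0–14=1409, 15–29=4762, 30–44=9417, 45–59=3168, 60+=10073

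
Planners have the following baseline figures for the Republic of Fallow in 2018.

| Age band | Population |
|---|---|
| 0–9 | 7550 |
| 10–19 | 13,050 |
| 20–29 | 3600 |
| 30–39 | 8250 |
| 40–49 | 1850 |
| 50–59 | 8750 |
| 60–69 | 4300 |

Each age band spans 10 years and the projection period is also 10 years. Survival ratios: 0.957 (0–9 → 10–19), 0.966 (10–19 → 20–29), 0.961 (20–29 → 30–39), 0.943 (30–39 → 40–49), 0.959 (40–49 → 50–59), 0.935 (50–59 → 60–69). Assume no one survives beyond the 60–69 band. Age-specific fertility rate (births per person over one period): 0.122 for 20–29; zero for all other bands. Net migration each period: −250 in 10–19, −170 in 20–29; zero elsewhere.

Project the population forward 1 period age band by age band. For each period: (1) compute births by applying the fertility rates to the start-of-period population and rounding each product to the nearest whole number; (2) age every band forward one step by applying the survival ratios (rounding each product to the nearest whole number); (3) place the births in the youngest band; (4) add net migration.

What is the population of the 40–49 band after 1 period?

Call the bands 1 to 7, youngest first.
— Period 1 —
Births: 3600 × 0.122 = 439
Band 2: 7550 × 0.957 = 7225
Band 3: 13050 × 0.966 = 12606
Band 4: 3600 × 0.961 = 3460
Band 5: 8250 × 0.943 = 7780
Band 6: 1850 × 0.959 = 1774
Band 7: 8750 × 0.935 = 8181
Net migration: Band 2 − 250 → 6975; Band 3 − 170 → 12436
Giving 439 / 6975 / 12436 / 3460 / 7780 / 1774 / 8181.

7780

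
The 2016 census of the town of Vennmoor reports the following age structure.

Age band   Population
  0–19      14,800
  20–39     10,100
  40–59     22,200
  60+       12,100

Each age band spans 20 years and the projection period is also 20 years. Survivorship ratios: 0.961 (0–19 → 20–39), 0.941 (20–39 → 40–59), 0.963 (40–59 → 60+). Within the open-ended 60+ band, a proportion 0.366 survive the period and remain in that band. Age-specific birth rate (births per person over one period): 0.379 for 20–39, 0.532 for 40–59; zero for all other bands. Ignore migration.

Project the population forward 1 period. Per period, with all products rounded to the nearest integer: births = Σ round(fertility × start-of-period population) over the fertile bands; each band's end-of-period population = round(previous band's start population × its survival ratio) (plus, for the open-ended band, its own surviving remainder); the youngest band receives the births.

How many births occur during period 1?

15638

Numbering the bands 1..4 from youngest to oldest:
— Period 1 —
Births: 10100 × 0.379 = 3828  |  22200 × 0.532 = 11810 ⇒ total 15638
Band 2: 14800 × 0.961 = 14223
Band 3: 10100 × 0.941 = 9504
Band 4: 22200 × 0.963 + 12100 × 0.366 = 21379 + 4429 = 25808
→ [15638, 14223, 9504, 25808]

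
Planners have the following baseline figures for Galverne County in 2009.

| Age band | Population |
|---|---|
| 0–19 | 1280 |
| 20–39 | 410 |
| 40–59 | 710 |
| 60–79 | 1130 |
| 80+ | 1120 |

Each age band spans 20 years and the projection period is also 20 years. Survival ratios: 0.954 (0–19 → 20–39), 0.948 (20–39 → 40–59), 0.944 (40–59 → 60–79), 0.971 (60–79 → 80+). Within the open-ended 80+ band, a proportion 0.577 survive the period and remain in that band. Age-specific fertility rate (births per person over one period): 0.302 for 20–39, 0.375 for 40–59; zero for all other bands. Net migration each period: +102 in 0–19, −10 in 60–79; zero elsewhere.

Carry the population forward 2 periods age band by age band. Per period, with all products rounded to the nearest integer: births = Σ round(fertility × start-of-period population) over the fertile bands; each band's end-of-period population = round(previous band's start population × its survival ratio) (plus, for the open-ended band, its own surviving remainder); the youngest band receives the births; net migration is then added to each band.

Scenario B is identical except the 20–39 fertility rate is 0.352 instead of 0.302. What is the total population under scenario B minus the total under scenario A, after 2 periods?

80

[period 1]
Births: 410 × 0.302 = 124, 710 × 0.375 = 266 ⇒ total 390
20–39: 1280 × 0.954 = 1221
40–59: 410 × 0.948 = 389
60–79: 710 × 0.944 = 670
80+: 1130 × 0.971 + 1120 × 0.577 = 1097 + 646 = 1743
Net migration: 0–19 + 102 → 492; 60–79 − 10 → 660
Giving 492 / 1221 / 389 / 660 / 1743.
[period 2]
Births: 1221 × 0.302 = 369, 389 × 0.375 = 146 ⇒ total 515
20–39: 492 × 0.954 = 469
40–59: 1221 × 0.948 = 1158
60–79: 389 × 0.944 = 367
80+: 660 × 0.971 + 1743 × 0.577 = 641 + 1006 = 1647
Net migration: 0–19 + 102 → 617; 60–79 − 10 → 357
Giving 617 / 469 / 1158 / 357 / 1647.
Scenario A total after 2 periods: 4248
Scenario B projection —
[period 1]
Births: 410 × 0.352 = 144, 710 × 0.375 = 266 ⇒ total 410
20–39: 1280 × 0.954 = 1221
40–59: 410 × 0.948 = 389
60–79: 710 × 0.944 = 670
80+: 1130 × 0.971 + 1120 × 0.577 = 1097 + 646 = 1743
Net migration: 0–19 + 102 → 512; 60–79 − 10 → 660
Giving 512 / 1221 / 389 / 660 / 1743.
[period 2]
Births: 1221 × 0.352 = 430, 389 × 0.375 = 146 ⇒ total 576
20–39: 512 × 0.954 = 488
40–59: 1221 × 0.948 = 1158
60–79: 389 × 0.944 = 367
80+: 660 × 0.971 + 1743 × 0.577 = 641 + 1006 = 1647
Net migration: 0–19 + 102 → 678; 60–79 − 10 → 357
Giving 678 / 488 / 1158 / 357 / 1647.
Scenario B total after 2 periods: 4328
Difference B − A = 4328 − 4248 = 80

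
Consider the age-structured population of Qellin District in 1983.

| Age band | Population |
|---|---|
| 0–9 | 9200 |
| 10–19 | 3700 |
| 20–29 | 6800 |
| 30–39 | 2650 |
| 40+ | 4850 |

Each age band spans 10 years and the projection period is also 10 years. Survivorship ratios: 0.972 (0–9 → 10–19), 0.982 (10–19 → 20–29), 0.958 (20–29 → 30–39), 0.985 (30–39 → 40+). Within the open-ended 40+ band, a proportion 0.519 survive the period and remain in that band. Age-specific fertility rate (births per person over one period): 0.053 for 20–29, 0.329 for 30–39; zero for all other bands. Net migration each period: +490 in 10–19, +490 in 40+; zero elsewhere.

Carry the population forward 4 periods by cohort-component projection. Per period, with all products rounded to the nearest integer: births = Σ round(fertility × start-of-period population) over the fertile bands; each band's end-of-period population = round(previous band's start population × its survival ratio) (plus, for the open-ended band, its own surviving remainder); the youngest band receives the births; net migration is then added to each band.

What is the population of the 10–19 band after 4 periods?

(Groups numbered youngest = 1 to oldest = 5.)
After projecting period 1:
Births: 6800 * 0.053 = 360 ; 2650 * 0.329 = 872 → total 1232
Group 2: 9200 * 0.972 = 8942
Group 3: 3700 * 0.982 = 3633
Group 4: 6800 * 0.958 = 6514
Group 5: 2650 * 0.985 + 4850 * 0.519 = 2610 + 2517 = 5127
Net migration: Group 2 + 490 → 9432; Group 5 + 490 → 5617
Giving 1232 / 9432 / 3633 / 6514 / 5617.
After projecting period 2:
Births: 3633 * 0.053 = 193 ; 6514 * 0.329 = 2143 → total 2336
Group 2: 1232 * 0.972 = 1198
Group 3: 9432 * 0.982 = 9262
Group 4: 3633 * 0.958 = 3480
Group 5: 6514 * 0.985 + 5617 * 0.519 = 6416 + 2915 = 9331
Net migration: Group 2 + 490 → 1688; Group 5 + 490 → 9821
Giving 2336 / 1688 / 9262 / 3480 / 9821.
After projecting period 3:
Births: 9262 * 0.053 = 491 ; 3480 * 0.329 = 1145 → total 1636
Group 2: 2336 * 0.972 = 2271
Group 3: 1688 * 0.982 = 1658
Group 4: 9262 * 0.958 = 8873
Group 5: 3480 * 0.985 + 9821 * 0.519 = 3428 + 5097 = 8525
Net migration: Group 2 + 490 → 2761; Group 5 + 490 → 9015
Giving 1636 / 2761 / 1658 / 8873 / 9015.
After projecting period 4:
Births: 1658 * 0.053 = 88 ; 8873 * 0.329 = 2919 → total 3007
Group 2: 1636 * 0.972 = 1590
Group 3: 2761 * 0.982 = 2711
Group 4: 1658 * 0.958 = 1588
Group 5: 8873 * 0.985 + 9015 * 0.519 = 8740 + 4679 = 13419
Net migration: Group 2 + 490 → 2080; Group 5 + 490 → 13909
Giving 3007 / 2080 / 2711 / 1588 / 13909.

2080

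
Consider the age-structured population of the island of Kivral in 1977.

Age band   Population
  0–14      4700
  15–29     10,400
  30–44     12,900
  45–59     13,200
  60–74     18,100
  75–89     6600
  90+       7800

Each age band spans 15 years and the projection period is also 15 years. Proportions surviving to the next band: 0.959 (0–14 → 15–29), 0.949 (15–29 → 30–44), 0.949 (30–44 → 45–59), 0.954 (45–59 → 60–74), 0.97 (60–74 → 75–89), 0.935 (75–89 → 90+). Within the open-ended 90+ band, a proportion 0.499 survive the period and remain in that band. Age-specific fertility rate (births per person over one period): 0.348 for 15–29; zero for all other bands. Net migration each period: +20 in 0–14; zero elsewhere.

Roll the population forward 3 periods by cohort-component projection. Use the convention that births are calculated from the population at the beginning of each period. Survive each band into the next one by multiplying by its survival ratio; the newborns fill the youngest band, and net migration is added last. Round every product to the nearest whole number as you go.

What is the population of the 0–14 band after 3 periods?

1235

Period 1.
Births: 10400 × 0.348 = 3619
15–29: 4700 × 0.959 = 4507
30–44: 10400 × 0.949 = 9870
45–59: 12900 × 0.949 = 12242
60–74: 13200 × 0.954 = 12593
75–89: 18100 × 0.97 = 17557
90+: 6600 × 0.935 + 7800 × 0.499 = 6171 + 3892 = 10063
Net migration: 0–14 + 20 → 3639
End of period: [3639, 4507, 9870, 12242, 12593, 17557, 10063]
Period 2.
Births: 4507 × 0.348 = 1568
15–29: 3639 × 0.959 = 3490
30–44: 4507 × 0.949 = 4277
45–59: 9870 × 0.949 = 9367
60–74: 12242 × 0.954 = 11679
75–89: 12593 × 0.97 = 12215
90+: 17557 × 0.935 + 10063 × 0.499 = 16416 + 5021 = 21437
Net migration: 0–14 + 20 → 1588
End of period: [1588, 3490, 4277, 9367, 11679, 12215, 21437]
Period 3.
Births: 3490 × 0.348 = 1215
15–29: 1588 × 0.959 = 1523
30–44: 3490 × 0.949 = 3312
45–59: 4277 × 0.949 = 4059
60–74: 9367 × 0.954 = 8936
75–89: 11679 × 0.97 = 11329
90+: 12215 × 0.935 + 21437 × 0.499 = 11421 + 10697 = 22118
Net migration: 0–14 + 20 → 1235
End of period: [1235, 1523, 3312, 4059, 8936, 11329, 22118]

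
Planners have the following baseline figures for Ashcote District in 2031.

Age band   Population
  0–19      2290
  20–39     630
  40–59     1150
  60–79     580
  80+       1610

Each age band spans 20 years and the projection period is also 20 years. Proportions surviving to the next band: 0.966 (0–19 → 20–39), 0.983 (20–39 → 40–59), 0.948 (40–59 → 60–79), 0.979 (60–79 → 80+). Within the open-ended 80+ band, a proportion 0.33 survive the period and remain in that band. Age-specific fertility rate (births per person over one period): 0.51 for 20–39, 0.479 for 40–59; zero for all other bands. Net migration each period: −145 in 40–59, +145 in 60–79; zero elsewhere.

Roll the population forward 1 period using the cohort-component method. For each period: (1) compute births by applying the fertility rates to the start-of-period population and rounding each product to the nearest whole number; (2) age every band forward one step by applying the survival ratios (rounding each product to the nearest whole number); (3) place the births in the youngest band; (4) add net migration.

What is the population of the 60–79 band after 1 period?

1235

(Bands numbered youngest = 1 to oldest = 5.)
[period 1]
Births: 630 * 0.51 = 321, 1150 * 0.479 = 551 → total 872
Band 2: 2290 * 0.966 = 2212
Band 3: 630 * 0.983 = 619
Band 4: 1150 * 0.948 = 1090
Band 5: 580 * 0.979 + 1610 * 0.33 = 568 + 531 = 1099
Net migration: Band 3 − 145 → 474; Band 4 + 145 → 1235
→ [872, 2212, 474, 1235, 1099]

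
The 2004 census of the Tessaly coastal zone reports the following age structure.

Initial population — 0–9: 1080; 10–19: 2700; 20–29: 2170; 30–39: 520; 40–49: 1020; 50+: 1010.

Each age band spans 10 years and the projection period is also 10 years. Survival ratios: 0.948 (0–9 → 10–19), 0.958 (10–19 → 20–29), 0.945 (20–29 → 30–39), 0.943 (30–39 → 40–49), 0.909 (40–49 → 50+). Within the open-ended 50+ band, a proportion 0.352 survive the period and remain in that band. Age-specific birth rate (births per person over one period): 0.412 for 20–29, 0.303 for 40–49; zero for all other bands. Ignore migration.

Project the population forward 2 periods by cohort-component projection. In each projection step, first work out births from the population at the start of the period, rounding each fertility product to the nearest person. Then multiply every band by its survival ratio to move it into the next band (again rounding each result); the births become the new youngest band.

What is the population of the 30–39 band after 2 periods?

Let band 1 be 0–9 through band 6 = 50+.
After projecting period 1:
Births: 2170 × 0.412 = 894, 1020 × 0.303 = 309 → 1203
Band 2: 1080 × 0.948 = 1024
Band 3: 2700 × 0.958 = 2587
Band 4: 2170 × 0.945 = 2051
Band 5: 520 × 0.943 = 490
Band 6: 1020 × 0.909 + 1010 × 0.352 = 927 + 356 = 1283
Giving 1203 / 1024 / 2587 / 2051 / 490 / 1283.
After projecting period 2:
Births: 2587 × 0.412 = 1066, 490 × 0.303 = 148 → 1214
Band 2: 1203 × 0.948 = 1140
Band 3: 1024 × 0.958 = 981
Band 4: 2587 × 0.945 = 2445
Band 5: 2051 × 0.943 = 1934
Band 6: 490 × 0.909 + 1283 × 0.352 = 445 + 452 = 897
Giving 1214 / 1140 / 981 / 2445 / 1934 / 897.

2445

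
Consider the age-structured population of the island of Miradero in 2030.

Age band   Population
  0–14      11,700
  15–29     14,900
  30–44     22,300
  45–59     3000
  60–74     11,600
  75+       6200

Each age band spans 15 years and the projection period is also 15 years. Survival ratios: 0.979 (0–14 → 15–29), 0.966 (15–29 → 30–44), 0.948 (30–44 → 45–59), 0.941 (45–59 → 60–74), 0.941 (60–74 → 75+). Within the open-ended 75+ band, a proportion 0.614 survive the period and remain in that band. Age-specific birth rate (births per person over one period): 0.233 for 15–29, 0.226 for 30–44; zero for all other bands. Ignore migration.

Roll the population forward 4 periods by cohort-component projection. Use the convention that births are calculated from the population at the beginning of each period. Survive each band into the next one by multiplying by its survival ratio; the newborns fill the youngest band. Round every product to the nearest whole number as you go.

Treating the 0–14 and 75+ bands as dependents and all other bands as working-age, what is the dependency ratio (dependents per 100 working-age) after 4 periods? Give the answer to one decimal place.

113.5

Period 1:
Births: 14900 × 0.233 = 3472 ; 22300 × 0.226 = 5040 ⇒ total 8512
15–29: 11700 × 0.979 = 11454
30–44: 14900 × 0.966 = 14393
45–59: 22300 × 0.948 = 21140
60–74: 3000 × 0.941 = 2823
75+: 11600 × 0.941 + 6200 × 0.614 = 10916 + 3807 = 14723
Giving 8512 / 11454 / 14393 / 21140 / 2823 / 14723.
Period 2:
Births: 11454 × 0.233 = 2669 ; 14393 × 0.226 = 3253 ⇒ total 5922
15–29: 8512 × 0.979 = 8333
30–44: 11454 × 0.966 = 11065
45–59: 14393 × 0.948 = 13645
60–74: 21140 × 0.941 = 19893
75+: 2823 × 0.941 + 14723 × 0.614 = 2656 + 9040 = 11696
Giving 5922 / 8333 / 11065 / 13645 / 19893 / 11696.
Period 3:
Births: 8333 × 0.233 = 1942 ; 11065 × 0.226 = 2501 ⇒ total 4443
15–29: 5922 × 0.979 = 5798
30–44: 8333 × 0.966 = 8050
45–59: 11065 × 0.948 = 10490
60–74: 13645 × 0.941 = 12840
75+: 19893 × 0.941 + 11696 × 0.614 = 18719 + 7181 = 25900
Giving 4443 / 5798 / 8050 / 10490 / 12840 / 25900.
Period 4:
Births: 5798 × 0.233 = 1351 ; 8050 × 0.226 = 1819 ⇒ total 3170
15–29: 4443 × 0.979 = 4350
30–44: 5798 × 0.966 = 5601
45–59: 8050 × 0.948 = 7631
60–74: 10490 × 0.941 = 9871
75+: 12840 × 0.941 + 25900 × 0.614 = 12082 + 15903 = 27985
Giving 3170 / 4350 / 5601 / 7631 / 9871 / 27985.
Dependents (band 0–14 + band 75+) = 3170 + 27985 = 31155; working-age = 27453; ratio = 31155/27453 × 100 = 113.5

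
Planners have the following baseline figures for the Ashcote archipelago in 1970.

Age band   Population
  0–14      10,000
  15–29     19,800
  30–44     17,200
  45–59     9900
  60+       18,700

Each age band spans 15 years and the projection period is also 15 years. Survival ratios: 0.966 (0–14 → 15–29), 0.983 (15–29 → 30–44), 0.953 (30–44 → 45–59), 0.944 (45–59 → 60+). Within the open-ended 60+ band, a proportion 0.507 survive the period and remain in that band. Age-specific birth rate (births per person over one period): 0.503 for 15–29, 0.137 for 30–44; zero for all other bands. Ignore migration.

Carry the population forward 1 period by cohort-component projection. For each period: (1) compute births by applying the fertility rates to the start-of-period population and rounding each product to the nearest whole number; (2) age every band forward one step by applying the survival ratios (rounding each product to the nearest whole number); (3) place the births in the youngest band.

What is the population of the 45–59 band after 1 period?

(Bands numbered youngest = 1 to oldest = 5.)
Period 1.
Births: 19800 × 0.503 = 9959  |  17200 × 0.137 = 2356 → total 12315
Band 2: 10000 × 0.966 = 9660
Band 3: 19800 × 0.983 = 19463
Band 4: 17200 × 0.953 = 16392
Band 5: 9900 × 0.944 + 18700 × 0.507 = 9346 + 9481 = 18827
Giving 12315 / 9660 / 19463 / 16392 / 18827.

16392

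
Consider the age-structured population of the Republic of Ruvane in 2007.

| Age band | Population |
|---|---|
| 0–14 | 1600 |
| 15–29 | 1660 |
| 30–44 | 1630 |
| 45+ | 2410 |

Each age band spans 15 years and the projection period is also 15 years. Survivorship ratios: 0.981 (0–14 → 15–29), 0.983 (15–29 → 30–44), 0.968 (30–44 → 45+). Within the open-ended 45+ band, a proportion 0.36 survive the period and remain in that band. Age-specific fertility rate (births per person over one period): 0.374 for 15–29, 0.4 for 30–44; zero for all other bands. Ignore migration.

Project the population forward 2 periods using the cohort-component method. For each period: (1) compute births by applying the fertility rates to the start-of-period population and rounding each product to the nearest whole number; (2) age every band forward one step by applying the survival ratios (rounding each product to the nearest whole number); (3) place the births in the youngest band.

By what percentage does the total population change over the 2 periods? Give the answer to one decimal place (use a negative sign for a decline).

-11.1

(Groups numbered youngest = 1 to oldest = 4.)
Period 1.
Births: 1660 × 0.374 = 621 ; 1630 × 0.4 = 652 → total 1273
Group 2: 1600 × 0.981 = 1570
Group 3: 1660 × 0.983 = 1632
Group 4: 1630 × 0.968 + 2410 × 0.36 = 1578 + 868 = 2446
Giving 1273 / 1570 / 1632 / 2446.
Period 2.
Births: 1570 × 0.374 = 587 ; 1632 × 0.4 = 653 → total 1240
Group 2: 1273 × 0.981 = 1249
Group 3: 1570 × 0.983 = 1543
Group 4: 1632 × 0.968 + 2446 × 0.36 = 1580 + 881 = 2461
Giving 1240 / 1249 / 1543 / 2461.
Total: 7300 → 6493; change = -807; percentage change = -11.1%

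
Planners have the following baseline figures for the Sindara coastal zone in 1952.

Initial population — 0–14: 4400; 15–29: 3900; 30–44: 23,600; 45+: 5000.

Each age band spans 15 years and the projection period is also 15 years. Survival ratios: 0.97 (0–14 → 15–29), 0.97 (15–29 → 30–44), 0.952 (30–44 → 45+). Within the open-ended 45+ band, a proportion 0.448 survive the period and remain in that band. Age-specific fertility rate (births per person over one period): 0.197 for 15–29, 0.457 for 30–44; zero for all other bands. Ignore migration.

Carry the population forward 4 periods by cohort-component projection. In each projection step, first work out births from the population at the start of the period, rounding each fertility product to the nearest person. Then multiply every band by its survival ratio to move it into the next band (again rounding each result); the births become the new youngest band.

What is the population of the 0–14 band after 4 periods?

Numbering the groups 1..4 from youngest to oldest:
— Period 1 —
Births: 3900 * 0.197 = 768 ; 23600 * 0.457 = 10785 ⇒ total 11553
Group 2: 4400 * 0.97 = 4268
Group 3: 3900 * 0.97 = 3783
Group 4: 23600 * 0.952 + 5000 * 0.448 = 22467 + 2240 = 24707
Giving 11553 / 4268 / 3783 / 24707.
— Period 2 —
Births: 4268 * 0.197 = 841 ; 3783 * 0.457 = 1729 ⇒ total 2570
Group 2: 11553 * 0.97 = 11206
Group 3: 4268 * 0.97 = 4140
Group 4: 3783 * 0.952 + 24707 * 0.448 = 3601 + 11069 = 14670
Giving 2570 / 11206 / 4140 / 14670.
— Period 3 —
Births: 11206 * 0.197 = 2208 ; 4140 * 0.457 = 1892 ⇒ total 4100
Group 2: 2570 * 0.97 = 2493
Group 3: 11206 * 0.97 = 10870
Group 4: 4140 * 0.952 + 14670 * 0.448 = 3941 + 6572 = 10513
Giving 4100 / 2493 / 10870 / 10513.
— Period 4 —
Births: 2493 * 0.197 = 491 ; 10870 * 0.457 = 4968 ⇒ total 5459
Group 2: 4100 * 0.97 = 3977
Group 3: 2493 * 0.97 = 2418
Group 4: 10870 * 0.952 + 10513 * 0.448 = 10348 + 4710 = 15058
Giving 5459 / 3977 / 2418 / 15058.

5459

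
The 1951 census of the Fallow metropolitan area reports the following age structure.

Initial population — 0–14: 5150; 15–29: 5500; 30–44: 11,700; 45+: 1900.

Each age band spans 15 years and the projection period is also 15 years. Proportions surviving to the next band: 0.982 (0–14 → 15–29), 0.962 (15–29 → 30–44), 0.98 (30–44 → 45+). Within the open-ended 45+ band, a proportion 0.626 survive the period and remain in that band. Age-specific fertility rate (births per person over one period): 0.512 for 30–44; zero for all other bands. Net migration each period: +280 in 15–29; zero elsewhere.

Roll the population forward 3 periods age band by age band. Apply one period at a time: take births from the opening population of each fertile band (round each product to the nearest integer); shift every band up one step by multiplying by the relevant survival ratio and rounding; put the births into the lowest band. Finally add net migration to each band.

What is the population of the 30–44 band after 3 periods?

5928

Numbering the bands 1..4 from youngest to oldest:
[period 1]
Births: 11700 × 0.512 = 5990
Band 2: 5150 × 0.982 = 5057
Band 3: 5500 × 0.962 = 5291
Band 4: 11700 × 0.98 + 1900 × 0.626 = 11466 + 1189 = 12655
Net migration: Band 2 + 280 → 5337
Population now: 0–14=5990, 15–29=5337, 30–44=5291, 45+=12655
[period 2]
Births: 5291 × 0.512 = 2709
Band 2: 5990 × 0.982 = 5882
Band 3: 5337 × 0.962 = 5134
Band 4: 5291 × 0.98 + 12655 × 0.626 = 5185 + 7922 = 13107
Net migration: Band 2 + 280 → 6162
Population now: 0–14=2709, 15–29=6162, 30–44=5134, 45+=13107
[period 3]
Births: 5134 × 0.512 = 2629
Band 2: 2709 × 0.982 = 2660
Band 3: 6162 × 0.962 = 5928
Band 4: 5134 × 0.98 + 13107 × 0.626 = 5031 + 8205 = 13236
Net migration: Band 2 + 280 → 2940
Population now: 0–14=2629, 15–29=2940, 30–44=5928, 45+=13236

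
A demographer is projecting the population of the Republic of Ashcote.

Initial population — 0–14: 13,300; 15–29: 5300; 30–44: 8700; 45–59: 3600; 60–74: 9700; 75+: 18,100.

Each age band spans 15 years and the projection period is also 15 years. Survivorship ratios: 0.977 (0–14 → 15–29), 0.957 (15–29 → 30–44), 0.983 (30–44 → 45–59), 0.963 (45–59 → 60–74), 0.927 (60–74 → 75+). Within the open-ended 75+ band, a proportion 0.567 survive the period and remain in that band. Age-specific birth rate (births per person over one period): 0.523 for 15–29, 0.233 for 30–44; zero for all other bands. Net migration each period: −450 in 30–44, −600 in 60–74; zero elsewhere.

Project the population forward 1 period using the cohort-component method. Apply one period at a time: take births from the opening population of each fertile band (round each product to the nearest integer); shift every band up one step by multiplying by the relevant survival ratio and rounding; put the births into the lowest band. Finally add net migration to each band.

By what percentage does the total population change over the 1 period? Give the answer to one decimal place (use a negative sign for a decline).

(Groups numbered youngest = 1 to oldest = 6.)
Period 1.
Births: 5300 × 0.523 = 2772 ; 8700 × 0.233 = 2027 ⇒ total 4799
Group 2: 13300 × 0.977 = 12994
Group 3: 5300 × 0.957 = 5072
Group 4: 8700 × 0.983 = 8552
Group 5: 3600 × 0.963 = 3467
Group 6: 9700 × 0.927 + 18100 × 0.567 = 8992 + 10263 = 19255
Net migration: Group 3 − 450 → 4622; Group 5 − 600 → 2867
Population now: 0–14=4799, 15–29=12994, 30–44=4622, 45–59=8552, 60–74=2867, 75+=19255
Total: 58700 → 53089; change = -5611; percentage change = -9.6%

-9.6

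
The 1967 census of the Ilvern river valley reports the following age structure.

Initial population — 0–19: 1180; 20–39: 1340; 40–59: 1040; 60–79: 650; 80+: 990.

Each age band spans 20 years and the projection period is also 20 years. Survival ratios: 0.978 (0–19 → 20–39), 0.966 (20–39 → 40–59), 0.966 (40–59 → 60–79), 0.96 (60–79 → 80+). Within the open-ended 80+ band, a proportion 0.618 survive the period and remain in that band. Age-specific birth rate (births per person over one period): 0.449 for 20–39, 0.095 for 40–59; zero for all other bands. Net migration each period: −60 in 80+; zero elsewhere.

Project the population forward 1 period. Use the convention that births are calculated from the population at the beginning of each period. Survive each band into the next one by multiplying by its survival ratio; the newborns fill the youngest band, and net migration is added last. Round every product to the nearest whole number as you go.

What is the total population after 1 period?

Period 1.
Births: 1340 * 0.449 = 602  |  1040 * 0.095 = 99 → total 701
20–39: 1180 * 0.978 = 1154
40–59: 1340 * 0.966 = 1294
60–79: 1040 * 0.966 = 1005
80+: 650 * 0.96 + 990 * 0.618 = 624 + 612 = 1236
Net migration: 80+ − 60 → 1176
Giving 701 / 1154 / 1294 / 1005 / 1176.
Total after period 1: 701 + 1154 + 1294 + 1005 + 1176 = 5330

5330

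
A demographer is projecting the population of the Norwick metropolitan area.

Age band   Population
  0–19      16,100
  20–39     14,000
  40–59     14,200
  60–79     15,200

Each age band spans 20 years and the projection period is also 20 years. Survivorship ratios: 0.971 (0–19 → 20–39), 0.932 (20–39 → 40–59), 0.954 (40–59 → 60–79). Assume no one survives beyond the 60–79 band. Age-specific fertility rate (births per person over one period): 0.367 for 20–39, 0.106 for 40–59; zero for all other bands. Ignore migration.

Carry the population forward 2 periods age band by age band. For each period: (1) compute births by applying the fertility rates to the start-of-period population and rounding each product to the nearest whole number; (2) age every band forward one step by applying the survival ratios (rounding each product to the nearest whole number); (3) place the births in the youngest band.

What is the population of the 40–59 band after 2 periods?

14570

Let group 1 be 0–19 through group 4 = 60–79.
Period 1:
Births: 14000 × 0.367 = 5138  |  14200 × 0.106 = 1505 → total 6643
Group 2: 16100 × 0.971 = 15633
Group 3: 14000 × 0.932 = 13048
Group 4: 14200 × 0.954 = 13547
End of period: [6643, 15633, 13048, 13547]
Period 2:
Births: 15633 × 0.367 = 5737  |  13048 × 0.106 = 1383 → total 7120
Group 2: 6643 × 0.971 = 6450
Group 3: 15633 × 0.932 = 14570
Group 4: 13048 × 0.954 = 12448
End of period: [7120, 6450, 14570, 12448]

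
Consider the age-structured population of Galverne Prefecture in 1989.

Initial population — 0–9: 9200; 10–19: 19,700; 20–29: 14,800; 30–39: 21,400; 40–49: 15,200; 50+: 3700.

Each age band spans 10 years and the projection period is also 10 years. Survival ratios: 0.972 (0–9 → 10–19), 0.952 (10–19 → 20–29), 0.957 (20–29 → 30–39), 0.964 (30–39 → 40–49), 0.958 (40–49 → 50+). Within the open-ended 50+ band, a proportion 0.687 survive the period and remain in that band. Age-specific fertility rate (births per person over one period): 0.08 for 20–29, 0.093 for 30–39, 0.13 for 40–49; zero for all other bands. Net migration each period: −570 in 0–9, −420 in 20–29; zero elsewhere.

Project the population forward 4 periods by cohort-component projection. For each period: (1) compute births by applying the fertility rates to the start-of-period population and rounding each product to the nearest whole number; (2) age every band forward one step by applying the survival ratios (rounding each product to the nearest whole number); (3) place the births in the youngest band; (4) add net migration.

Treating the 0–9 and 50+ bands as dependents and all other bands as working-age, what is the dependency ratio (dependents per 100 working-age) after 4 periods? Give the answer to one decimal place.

After projecting period 1:
Births: 14800 × 0.08 = 1184  |  21400 × 0.093 = 1990  |  15200 × 0.13 = 1976 — total 5150
10–19: 9200 × 0.972 = 8942
20–29: 19700 × 0.952 = 18754
30–39: 14800 × 0.957 = 14164
40–49: 21400 × 0.964 = 20630
50+: 15200 × 0.958 + 3700 × 0.687 = 14562 + 2542 = 17104
Net migration: 0–9 − 570 → 4580; 20–29 − 420 → 18334
End of period: [4580, 8942, 18334, 14164, 20630, 17104]
After projecting period 2:
Births: 18334 × 0.08 = 1467  |  14164 × 0.093 = 1317  |  20630 × 0.13 = 2682 — total 5466
10–19: 4580 × 0.972 = 4452
20–29: 8942 × 0.952 = 8513
30–39: 18334 × 0.957 = 17546
40–49: 14164 × 0.964 = 13654
50+: 20630 × 0.958 + 17104 × 0.687 = 19764 + 11750 = 31514
Net migration: 0–9 − 570 → 4896; 20–29 − 420 → 8093
End of period: [4896, 4452, 8093, 17546, 13654, 31514]
After projecting period 3:
Births: 8093 × 0.08 = 647  |  17546 × 0.093 = 1632  |  13654 × 0.13 = 1775 — total 4054
10–19: 4896 × 0.972 = 4759
20–29: 4452 × 0.952 = 4238
30–39: 8093 × 0.957 = 7745
40–49: 17546 × 0.964 = 16914
50+: 13654 × 0.958 + 31514 × 0.687 = 13081 + 21650 = 34731
Net migration: 0–9 − 570 → 3484; 20–29 − 420 → 3818
End of period: [3484, 4759, 3818, 7745, 16914, 34731]
After projecting period 4:
Births: 3818 × 0.08 = 305  |  7745 × 0.093 = 720  |  16914 × 0.13 = 2199 — total 3224
10–19: 3484 × 0.972 = 3386
20–29: 4759 × 0.952 = 4531
30–39: 3818 × 0.957 = 3654
40–49: 7745 × 0.964 = 7466
50+: 16914 × 0.958 + 34731 × 0.687 = 16204 + 23860 = 40064
Net migration: 0–9 − 570 → 2654; 20–29 − 420 → 4111
End of period: [2654, 3386, 4111, 3654, 7466, 40064]
Dependents (band 0–9 + band 50+) = 2654 + 40064 = 42718; working-age = 18617; ratio = 42718/18617 × 100 = 229.5

229.5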